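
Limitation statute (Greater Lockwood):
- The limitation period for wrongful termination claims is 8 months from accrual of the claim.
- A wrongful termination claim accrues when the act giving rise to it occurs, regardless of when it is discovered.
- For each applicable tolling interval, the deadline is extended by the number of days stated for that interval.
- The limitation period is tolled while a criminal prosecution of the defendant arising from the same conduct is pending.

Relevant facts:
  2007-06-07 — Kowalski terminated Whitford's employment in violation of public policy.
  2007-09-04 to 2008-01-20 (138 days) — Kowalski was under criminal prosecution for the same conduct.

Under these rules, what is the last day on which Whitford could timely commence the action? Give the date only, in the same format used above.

2008-06-24

The claim accrued on 2007-06-07, the date of the act.
The untolled deadline — 8 months after 2007-06-07 — is 2008-02-07.
Because the pending criminal prosecution ran from 2007-09-04 to 2008-01-20, the deadline is extended by 138 days to 2008-06-24.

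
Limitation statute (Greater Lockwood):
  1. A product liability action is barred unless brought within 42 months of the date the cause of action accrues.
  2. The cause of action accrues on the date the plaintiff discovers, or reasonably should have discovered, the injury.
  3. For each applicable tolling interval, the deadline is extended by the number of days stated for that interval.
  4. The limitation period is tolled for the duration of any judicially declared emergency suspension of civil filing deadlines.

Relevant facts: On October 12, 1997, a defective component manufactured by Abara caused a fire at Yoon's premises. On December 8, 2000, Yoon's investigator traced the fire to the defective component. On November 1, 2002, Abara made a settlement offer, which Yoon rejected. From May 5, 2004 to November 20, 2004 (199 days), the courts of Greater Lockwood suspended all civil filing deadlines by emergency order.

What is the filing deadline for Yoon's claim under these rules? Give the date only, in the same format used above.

December 24, 2004

The claim did not accrue until Yoon discovered the injury on December 8, 2000; the October 12, 1997 act date does not start the clock under the stated rule.
The untolled deadline — 42 months after December 8, 2000 — is June 8, 2004.
The period was tolled for 199 days by the emergency suspension of filing deadlines (May 5, 2004 to November 20, 2004), pushing the deadline to December 24, 2004.
None of the other events listed affects the running of the period under the stated rules.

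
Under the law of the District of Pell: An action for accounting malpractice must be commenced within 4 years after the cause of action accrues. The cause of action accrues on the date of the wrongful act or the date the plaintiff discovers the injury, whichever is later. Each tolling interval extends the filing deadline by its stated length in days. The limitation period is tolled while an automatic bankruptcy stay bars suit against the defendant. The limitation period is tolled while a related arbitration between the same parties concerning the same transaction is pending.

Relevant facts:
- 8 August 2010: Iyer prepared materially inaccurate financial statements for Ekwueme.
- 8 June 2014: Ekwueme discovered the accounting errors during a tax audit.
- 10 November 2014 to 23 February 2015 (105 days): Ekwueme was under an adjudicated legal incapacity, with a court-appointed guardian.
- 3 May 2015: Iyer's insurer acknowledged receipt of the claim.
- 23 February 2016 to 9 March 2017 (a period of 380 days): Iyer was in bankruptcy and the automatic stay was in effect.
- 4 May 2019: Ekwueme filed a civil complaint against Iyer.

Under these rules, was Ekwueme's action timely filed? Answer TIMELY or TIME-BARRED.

TIMELY

The claim accrued on 8 June 2014 — the later of the 8 August 2010 act and the 8 June 2014 discovery.
The untolled deadline — 4 years after 8 June 2014 — is 8 June 2018.
Because the automatic bankruptcy stay ran from 23 February 2016 to 9 March 2017, the deadline is extended by 380 days to 23 June 2019.
Although the plaintiff's incapacity ran from 10 November 2014 to 23 February 2015, the stated rules do not make that a tolling event, so it is disregarded.
The other events in the timeline have no effect on the limitation period under the stated rules.
The 4 May 2019 filing precedes the 23 June 2019 deadline; the claim is timely.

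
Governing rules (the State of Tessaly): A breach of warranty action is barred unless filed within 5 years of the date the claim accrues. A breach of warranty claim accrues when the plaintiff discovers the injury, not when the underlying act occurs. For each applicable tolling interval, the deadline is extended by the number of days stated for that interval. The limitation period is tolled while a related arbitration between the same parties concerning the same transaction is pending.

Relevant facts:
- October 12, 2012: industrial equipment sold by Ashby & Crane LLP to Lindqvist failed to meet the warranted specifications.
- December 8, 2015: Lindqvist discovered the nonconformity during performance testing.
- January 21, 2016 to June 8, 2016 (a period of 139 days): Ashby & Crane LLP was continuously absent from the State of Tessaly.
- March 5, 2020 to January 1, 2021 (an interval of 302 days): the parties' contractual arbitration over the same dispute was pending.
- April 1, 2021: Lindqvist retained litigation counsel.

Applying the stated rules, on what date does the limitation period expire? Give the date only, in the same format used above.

October 6, 2021

Accrual is tied to discovery, so the period began on December 8, 2015 rather than on October 12, 2012 when the act occurred.
The untolled deadline — 5 years after December 8, 2015 — is December 8, 2020.
The pending related arbitration from March 5, 2020 to January 1, 2021 tolled the period for 302 days, extending the deadline to October 6, 2021.
No stated provision tolls the period for the defendant's absence, so the interval from January 21, 2016 to June 8, 2016 has no effect on the deadline.
None of the other events listed affects the running of the period under the stated rules.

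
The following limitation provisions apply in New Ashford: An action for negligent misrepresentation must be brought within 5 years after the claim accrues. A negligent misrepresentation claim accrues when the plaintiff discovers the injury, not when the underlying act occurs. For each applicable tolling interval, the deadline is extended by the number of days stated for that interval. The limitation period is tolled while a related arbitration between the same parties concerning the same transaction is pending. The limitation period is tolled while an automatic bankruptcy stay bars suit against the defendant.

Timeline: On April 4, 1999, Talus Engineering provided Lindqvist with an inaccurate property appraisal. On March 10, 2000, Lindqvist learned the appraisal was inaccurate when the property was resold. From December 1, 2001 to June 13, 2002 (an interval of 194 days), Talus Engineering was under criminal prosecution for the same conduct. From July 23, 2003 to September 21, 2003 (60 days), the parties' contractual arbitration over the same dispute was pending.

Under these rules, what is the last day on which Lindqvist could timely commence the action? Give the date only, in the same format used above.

May 9, 2005

The claim did not accrue until Lindqvist discovered the injury on March 10, 2000; the April 4, 1999 act date does not start the clock under the stated rule.
5 years from March 10, 2000 is March 10, 2005.
Because the pending related arbitration ran from July 23, 2003 to September 21, 2003, the deadline is extended by 60 days to May 9, 2005.
Although a criminal prosecution ran from December 1, 2001 to June 13, 2002, the stated rules do not make that a tolling event, so it is disregarded.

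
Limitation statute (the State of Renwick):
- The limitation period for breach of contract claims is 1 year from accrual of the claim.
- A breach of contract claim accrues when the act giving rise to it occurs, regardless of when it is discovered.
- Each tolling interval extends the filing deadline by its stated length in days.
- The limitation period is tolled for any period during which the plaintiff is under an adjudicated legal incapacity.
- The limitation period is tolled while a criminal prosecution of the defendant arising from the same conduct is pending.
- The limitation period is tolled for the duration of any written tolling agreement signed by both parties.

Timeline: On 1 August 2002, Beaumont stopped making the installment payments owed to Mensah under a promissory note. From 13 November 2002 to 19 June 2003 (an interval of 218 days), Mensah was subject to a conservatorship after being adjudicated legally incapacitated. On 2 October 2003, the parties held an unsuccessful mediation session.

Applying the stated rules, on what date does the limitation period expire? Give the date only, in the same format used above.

6 March 2004

The claim accrued on 1 August 2002, when the wrongful act occurred.
Adding the 1 year base period to 1 August 2002 gives a deadline of 1 August 2003, before any tolling.
Because the plaintiff's legal incapacity ran from 13 November 2002 to 19 June 2003, the deadline is extended by 218 days to 6 March 2004.
The other events in the timeline have no effect on the limitation period under the stated rules.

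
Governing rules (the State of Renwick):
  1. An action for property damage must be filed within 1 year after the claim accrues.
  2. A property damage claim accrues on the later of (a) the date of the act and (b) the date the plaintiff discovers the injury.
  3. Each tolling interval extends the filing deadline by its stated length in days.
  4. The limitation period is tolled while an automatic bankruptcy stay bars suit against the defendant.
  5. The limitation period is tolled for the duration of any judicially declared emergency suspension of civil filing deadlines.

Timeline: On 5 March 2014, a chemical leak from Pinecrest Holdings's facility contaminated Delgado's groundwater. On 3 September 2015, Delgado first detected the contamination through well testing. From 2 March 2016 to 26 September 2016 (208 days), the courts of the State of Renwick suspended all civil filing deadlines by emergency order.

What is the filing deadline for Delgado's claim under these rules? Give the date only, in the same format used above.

The claim accrued on 3 September 2015 — the later of the 5 March 2014 act and the 3 September 2015 discovery.
1 year from 3 September 2015 is 3 September 2016.
Because the emergency suspension of filing deadlines ran from 2 March 2016 to 26 September 2016, the deadline is extended by 208 days to 30 March 2017.

30 March 2017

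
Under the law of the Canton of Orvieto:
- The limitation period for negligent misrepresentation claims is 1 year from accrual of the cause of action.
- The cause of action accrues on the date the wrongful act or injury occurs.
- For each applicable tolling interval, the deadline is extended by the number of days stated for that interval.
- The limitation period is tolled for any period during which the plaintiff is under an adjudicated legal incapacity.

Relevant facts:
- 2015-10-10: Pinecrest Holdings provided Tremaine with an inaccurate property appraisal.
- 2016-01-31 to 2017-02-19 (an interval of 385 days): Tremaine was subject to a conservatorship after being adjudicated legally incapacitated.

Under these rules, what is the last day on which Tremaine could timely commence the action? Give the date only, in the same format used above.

2017-10-30

The claim accrued on 2015-10-10, when the wrongful act occurred.
Adding the 1 year base period to 2015-10-10 gives a deadline of 2016-10-10, before any tolling.
The period was tolled for 385 days by the plaintiff's legal incapacity (2016-01-31 to 2017-02-19), pushing the deadline to 2017-10-30.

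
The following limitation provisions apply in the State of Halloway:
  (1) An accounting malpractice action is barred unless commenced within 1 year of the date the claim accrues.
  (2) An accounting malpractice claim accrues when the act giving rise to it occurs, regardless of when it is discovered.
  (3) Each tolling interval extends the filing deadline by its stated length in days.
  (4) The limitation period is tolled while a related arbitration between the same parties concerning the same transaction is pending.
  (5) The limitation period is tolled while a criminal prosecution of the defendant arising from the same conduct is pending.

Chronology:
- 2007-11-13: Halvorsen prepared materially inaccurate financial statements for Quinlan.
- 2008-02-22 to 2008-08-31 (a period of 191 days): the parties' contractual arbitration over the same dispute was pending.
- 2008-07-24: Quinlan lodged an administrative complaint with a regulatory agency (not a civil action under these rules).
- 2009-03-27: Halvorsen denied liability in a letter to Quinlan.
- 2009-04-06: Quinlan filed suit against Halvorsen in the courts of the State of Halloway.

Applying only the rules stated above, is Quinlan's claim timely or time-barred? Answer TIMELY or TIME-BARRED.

TIMELY

The limitation period began to run on 2007-11-13.
1 year from 2007-11-13 is 2008-11-13.
The pending related arbitration from 2008-02-22 to 2008-08-31 tolled the period for 191 days, extending the deadline to 2009-05-23.
None of the other events listed affects the running of the period under the stated rules.
Quinlan filed on 2009-04-06, before the 2009-05-23 deadline, so the action is timely.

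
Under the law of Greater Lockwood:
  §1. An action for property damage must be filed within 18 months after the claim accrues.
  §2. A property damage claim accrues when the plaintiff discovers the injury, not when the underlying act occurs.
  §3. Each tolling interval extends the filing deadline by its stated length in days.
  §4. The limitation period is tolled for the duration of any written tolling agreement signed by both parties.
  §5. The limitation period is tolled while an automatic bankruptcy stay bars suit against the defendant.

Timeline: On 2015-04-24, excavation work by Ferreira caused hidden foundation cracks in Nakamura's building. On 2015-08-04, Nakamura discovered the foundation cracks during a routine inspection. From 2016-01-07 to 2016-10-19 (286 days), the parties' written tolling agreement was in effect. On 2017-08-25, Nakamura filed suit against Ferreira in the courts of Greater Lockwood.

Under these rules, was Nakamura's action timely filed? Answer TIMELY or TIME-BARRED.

TIMELY

The claim did not accrue until Nakamura discovered the injury on 2015-08-04; the 2015-04-24 act date does not start the clock under the stated rule.
18 months from 2015-08-04 is 2017-02-04.
Because the written tolling agreement ran from 2016-01-07 to 2016-10-19, the deadline is extended by 286 days to 2017-11-17.
Filing on 2017-08-25 beat the 2017-11-17 deadline — the action is timely.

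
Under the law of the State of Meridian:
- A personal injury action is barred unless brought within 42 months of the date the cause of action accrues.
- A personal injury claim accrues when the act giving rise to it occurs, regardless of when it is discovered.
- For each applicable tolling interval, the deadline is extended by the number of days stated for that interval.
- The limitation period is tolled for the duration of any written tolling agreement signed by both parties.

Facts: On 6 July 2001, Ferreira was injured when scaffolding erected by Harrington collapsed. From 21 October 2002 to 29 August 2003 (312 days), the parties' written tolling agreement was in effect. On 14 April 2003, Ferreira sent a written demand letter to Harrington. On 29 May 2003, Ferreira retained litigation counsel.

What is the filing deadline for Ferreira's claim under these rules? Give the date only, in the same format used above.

14 November 2005

The claim accrued on 6 July 2001, when the wrongful act occurred.
Adding the 42 months base period to 6 July 2001 gives a deadline of 6 January 2005, before any tolling.
The period was tolled for 312 days by the written tolling agreement (21 October 2002 to 29 August 2003), pushing the deadline to 14 November 2005.
None of the other events listed affects the running of the period under the stated rules.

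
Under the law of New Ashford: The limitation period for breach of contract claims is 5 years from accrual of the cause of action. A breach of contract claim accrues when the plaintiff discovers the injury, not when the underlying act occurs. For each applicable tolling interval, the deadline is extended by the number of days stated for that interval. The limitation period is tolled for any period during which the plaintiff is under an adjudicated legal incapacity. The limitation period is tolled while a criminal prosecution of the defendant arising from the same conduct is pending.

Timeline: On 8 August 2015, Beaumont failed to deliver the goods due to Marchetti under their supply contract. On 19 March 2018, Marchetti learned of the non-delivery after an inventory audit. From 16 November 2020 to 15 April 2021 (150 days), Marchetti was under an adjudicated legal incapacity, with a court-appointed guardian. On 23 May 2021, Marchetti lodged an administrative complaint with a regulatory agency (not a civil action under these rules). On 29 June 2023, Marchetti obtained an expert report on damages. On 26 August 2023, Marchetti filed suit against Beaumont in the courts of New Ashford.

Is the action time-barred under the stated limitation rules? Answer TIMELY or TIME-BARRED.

Accrual is tied to discovery, so the period began on 19 March 2018 rather than on 8 August 2015 when the act occurred.
The untolled deadline — 5 years after 19 March 2018 — is 19 March 2023.
The period was tolled for 150 days by the plaintiff's legal incapacity (16 November 2020 to 15 April 2021), pushing the deadline to 16 August 2023.
The other events in the timeline have no effect on the limitation period under the stated rules.
Filing on 26 August 2023 missed the 16 August 2023 deadline — the action is time-barred.

TIME-BARRED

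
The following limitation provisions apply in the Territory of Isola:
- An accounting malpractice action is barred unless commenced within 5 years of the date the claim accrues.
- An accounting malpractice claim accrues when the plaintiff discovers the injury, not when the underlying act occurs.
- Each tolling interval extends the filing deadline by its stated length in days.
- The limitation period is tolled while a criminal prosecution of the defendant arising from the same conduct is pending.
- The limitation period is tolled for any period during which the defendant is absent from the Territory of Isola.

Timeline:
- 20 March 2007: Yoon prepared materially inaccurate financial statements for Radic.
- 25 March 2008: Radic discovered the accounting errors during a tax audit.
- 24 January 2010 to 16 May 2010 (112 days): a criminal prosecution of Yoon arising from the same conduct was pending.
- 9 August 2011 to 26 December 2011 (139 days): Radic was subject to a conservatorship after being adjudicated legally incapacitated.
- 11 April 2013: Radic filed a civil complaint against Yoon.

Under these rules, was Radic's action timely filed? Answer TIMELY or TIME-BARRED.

Under the discovery rule, the claim accrued on 25 March 2008, when Radic discovered the injury — not on the 20 March 2007 date of the underlying act.
Adding the 5 years base period to 25 March 2008 gives a deadline of 25 March 2013, before any tolling.
The pending criminal prosecution from 24 January 2010 to 16 May 2010 tolled the period for 112 days, extending the deadline to 15 July 2013.
No stated provision tolls the period for the plaintiff's incapacity, so the interval from 9 August 2011 to 26 December 2011 has no effect on the deadline.
Radic filed on 11 April 2013, before the 15 July 2013 deadline, so the action is timely.

TIMELY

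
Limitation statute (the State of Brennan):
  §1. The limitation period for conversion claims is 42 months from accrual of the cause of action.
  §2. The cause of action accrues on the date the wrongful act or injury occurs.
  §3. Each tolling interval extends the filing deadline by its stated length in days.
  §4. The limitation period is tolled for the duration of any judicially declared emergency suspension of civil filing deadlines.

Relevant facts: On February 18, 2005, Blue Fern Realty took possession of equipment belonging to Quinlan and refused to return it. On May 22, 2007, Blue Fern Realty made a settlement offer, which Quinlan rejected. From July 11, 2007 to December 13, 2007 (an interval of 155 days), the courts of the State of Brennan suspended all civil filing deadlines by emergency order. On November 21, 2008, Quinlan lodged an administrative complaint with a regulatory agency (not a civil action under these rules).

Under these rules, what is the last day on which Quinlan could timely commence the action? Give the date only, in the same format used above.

January 20, 2009

The limitation period began to run on February 18, 2005.
The untolled deadline — 42 months after February 18, 2005 — is August 18, 2008.
Because the emergency suspension of filing deadlines ran from July 11, 2007 to December 13, 2007, the deadline is extended by 155 days to January 20, 2009.
Nothing else in the chronology tolls or restarts the period.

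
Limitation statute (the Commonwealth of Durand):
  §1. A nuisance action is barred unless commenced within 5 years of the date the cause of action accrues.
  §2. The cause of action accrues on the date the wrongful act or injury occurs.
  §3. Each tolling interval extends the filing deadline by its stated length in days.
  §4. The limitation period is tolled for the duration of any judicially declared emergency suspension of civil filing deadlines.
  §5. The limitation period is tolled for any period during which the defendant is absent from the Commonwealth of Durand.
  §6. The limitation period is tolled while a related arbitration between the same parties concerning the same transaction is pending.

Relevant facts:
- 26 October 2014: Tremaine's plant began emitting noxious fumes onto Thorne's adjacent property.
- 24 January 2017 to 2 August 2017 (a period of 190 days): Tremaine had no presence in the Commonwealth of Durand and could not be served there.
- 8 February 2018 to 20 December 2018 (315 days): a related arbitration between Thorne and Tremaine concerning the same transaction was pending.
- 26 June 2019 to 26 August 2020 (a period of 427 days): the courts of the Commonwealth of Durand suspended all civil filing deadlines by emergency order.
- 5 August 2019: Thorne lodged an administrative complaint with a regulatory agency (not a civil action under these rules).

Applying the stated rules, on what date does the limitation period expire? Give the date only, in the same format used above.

The claim accrued on 26 October 2014, when the wrongful act occurred.
5 years from 26 October 2014 is 26 October 2019.
Because the defendant's absence from the jurisdiction ran from 24 January 2017 to 2 August 2017, the deadline is extended by 190 days to 3 May 2020.
Because the pending related arbitration ran from 8 February 2018 to 20 December 2018, the deadline is extended by 315 days to 14 March 2021.
Because the emergency suspension of filing deadlines ran from 26 June 2019 to 26 August 2020, the deadline is extended by 427 days to 15 May 2022.
The other events in the timeline have no effect on the limitation period under the stated rules.

15 May 2022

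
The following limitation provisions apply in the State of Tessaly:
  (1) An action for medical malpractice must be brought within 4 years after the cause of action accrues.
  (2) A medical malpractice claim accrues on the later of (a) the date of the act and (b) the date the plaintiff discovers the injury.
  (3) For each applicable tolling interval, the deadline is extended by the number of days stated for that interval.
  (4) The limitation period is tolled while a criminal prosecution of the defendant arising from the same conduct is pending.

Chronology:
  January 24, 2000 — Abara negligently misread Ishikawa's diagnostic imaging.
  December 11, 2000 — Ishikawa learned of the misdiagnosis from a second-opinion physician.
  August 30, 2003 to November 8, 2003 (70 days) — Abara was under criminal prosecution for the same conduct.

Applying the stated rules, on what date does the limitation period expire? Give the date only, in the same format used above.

The claim accrued on December 11, 2000 — the later of the January 24, 2000 act and the December 11, 2000 discovery.
4 years from December 11, 2000 is December 11, 2004.
The period was tolled for 70 days by the pending criminal prosecution (August 30, 2003 to November 8, 2003), pushing the deadline to February 19, 2005.

February 19, 2005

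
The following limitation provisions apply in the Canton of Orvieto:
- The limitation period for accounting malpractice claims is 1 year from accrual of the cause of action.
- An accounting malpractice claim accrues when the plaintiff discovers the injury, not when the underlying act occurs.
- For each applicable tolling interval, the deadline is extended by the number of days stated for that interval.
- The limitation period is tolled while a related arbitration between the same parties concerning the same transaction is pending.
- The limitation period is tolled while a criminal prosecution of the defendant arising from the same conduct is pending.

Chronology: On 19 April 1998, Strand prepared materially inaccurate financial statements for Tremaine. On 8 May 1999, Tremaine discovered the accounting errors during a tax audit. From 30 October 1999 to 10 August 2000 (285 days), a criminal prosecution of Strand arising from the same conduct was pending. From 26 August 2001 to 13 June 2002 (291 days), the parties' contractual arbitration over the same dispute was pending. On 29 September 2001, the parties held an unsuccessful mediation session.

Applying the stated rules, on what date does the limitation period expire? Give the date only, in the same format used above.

The claim did not accrue until Tremaine discovered the injury on 8 May 1999; the 19 April 1998 act date does not start the clock under the stated rule.
Adding the 1 year base period to 8 May 1999 gives a deadline of 8 May 2000, before any tolling.
The pending criminal prosecution from 30 October 1999 to 10 August 2000 tolled the period for 285 days, extending the deadline to 17 February 2001.
The pending related arbitration starting 26 August 2001 came too late — the period had run on 17 February 2001 — and so does not extend the deadline.
None of the other events listed affects the running of the period under the stated rules.

17 February 2001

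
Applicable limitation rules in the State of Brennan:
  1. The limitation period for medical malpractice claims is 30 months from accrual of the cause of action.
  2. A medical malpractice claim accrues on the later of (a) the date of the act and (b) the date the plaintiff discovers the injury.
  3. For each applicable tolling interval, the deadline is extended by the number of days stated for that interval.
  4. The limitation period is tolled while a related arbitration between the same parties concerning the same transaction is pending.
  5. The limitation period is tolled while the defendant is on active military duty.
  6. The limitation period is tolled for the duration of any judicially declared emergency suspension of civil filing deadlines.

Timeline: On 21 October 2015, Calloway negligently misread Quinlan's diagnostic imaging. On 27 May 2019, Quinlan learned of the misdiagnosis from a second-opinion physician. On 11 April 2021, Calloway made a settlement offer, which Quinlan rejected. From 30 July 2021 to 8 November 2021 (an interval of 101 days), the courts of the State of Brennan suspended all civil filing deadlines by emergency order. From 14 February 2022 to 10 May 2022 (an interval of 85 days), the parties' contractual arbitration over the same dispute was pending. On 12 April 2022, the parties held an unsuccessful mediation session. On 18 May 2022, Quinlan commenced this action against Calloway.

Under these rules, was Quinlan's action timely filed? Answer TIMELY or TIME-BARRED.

The claim accrued on 27 May 2019 — the later of the 21 October 2015 act and the 27 May 2019 discovery.
Adding the 30 months base period to 27 May 2019 gives a deadline of 27 November 2021, before any tolling.
Because the emergency suspension of filing deadlines ran from 30 July 2021 to 8 November 2021, the deadline is extended by 101 days to 8 March 2022.
Because the pending related arbitration ran from 14 February 2022 to 10 May 2022, the deadline is extended by 85 days to 1 June 2022.
The other events in the timeline have no effect on the limitation period under the stated rules.
Quinlan filed on 18 May 2022, before the 1 June 2022 deadline, so the action is timely.

TIMELY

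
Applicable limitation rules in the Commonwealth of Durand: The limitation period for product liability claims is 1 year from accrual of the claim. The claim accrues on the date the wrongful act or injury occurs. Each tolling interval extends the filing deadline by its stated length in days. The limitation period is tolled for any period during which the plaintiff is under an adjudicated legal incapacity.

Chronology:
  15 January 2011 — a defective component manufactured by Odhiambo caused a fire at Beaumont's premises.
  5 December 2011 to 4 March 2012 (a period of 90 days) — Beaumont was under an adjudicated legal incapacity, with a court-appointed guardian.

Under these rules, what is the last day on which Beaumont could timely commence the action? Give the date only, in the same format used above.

14 April 2012

The claim accrued on 15 January 2011, the date of the act.
The untolled deadline — 1 year after 15 January 2011 — is 15 January 2012.
Because the plaintiff's legal incapacity ran from 5 December 2011 to 4 March 2012, the deadline is extended by 90 days to 14 April 2012.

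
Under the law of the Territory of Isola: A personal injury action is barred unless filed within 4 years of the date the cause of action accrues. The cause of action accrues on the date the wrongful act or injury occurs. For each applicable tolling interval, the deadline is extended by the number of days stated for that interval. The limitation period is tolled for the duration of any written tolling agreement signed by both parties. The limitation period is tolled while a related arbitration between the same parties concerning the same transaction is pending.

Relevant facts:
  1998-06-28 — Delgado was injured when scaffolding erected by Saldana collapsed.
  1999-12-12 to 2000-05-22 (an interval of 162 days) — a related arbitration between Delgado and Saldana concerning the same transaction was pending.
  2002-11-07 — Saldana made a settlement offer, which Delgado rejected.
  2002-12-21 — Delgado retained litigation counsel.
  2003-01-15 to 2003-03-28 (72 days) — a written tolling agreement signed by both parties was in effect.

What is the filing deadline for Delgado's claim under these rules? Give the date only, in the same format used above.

The cause of action accrued on 1998-06-28, the date of the act.
The untolled deadline — 4 years after 1998-06-28 — is 2002-06-28.
Because the pending related arbitration ran from 1999-12-12 to 2000-05-22, the deadline is extended by 162 days to 2002-12-07.
The written tolling agreement from 2003-01-15 to 2003-03-28 began after the period had already run on 2002-12-07, so it has no tolling effect.
None of the other events listed affects the running of the period under the stated rules.

2002-12-07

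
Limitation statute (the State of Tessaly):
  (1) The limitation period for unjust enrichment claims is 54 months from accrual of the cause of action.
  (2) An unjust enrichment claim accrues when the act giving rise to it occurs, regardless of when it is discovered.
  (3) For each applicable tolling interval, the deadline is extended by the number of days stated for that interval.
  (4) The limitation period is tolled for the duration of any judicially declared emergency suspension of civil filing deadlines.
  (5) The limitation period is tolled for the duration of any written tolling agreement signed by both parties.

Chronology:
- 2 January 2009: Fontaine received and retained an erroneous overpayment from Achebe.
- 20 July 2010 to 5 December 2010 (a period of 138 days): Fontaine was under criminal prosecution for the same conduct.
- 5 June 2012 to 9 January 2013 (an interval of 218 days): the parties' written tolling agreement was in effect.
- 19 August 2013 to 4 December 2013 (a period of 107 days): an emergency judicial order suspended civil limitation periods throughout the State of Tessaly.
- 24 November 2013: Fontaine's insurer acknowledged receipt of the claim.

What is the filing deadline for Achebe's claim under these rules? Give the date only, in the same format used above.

The cause of action accrued on 2 January 2009, the date of the act.
The untolled deadline — 54 months after 2 January 2009 — is 2 July 2013.
The written tolling agreement from 5 June 2012 to 9 January 2013 tolled the period for 218 days, extending the deadline to 5 February 2014.
The emergency suspension of filing deadlines from 19 August 2013 to 4 December 2013 tolled the period for 107 days, extending the deadline to 23 May 2014.
Although a criminal prosecution ran from 20 July 2010 to 5 December 2010, the stated rules do not make that a tolling event, so it is disregarded.
Nothing else in the chronology tolls or restarts the period.

23 May 2014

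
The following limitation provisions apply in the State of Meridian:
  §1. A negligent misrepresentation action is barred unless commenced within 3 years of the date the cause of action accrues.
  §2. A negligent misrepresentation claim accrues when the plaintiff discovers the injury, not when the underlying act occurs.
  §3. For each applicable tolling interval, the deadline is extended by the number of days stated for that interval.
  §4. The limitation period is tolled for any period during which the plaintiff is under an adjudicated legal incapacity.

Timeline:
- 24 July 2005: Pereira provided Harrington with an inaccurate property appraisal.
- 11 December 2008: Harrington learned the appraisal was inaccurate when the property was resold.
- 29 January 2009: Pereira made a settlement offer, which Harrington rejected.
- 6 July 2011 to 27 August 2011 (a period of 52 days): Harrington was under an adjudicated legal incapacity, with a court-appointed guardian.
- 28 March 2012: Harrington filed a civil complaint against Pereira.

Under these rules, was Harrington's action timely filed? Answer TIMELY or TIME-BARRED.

TIME-BARRED

Under the discovery rule, the claim accrued on 11 December 2008, when Harrington discovered the injury — not on the 24 July 2005 date of the underlying act.
Adding the 3 years base period to 11 December 2008 gives a deadline of 11 December 2011, before any tolling.
The plaintiff's legal incapacity from 6 July 2011 to 27 August 2011 tolled the period for 52 days, extending the deadline to 1 February 2012.
The other events in the timeline have no effect on the limitation period under the stated rules.
The 28 March 2012 filing falls after the 1 February 2012 deadline; the claim is time-barred.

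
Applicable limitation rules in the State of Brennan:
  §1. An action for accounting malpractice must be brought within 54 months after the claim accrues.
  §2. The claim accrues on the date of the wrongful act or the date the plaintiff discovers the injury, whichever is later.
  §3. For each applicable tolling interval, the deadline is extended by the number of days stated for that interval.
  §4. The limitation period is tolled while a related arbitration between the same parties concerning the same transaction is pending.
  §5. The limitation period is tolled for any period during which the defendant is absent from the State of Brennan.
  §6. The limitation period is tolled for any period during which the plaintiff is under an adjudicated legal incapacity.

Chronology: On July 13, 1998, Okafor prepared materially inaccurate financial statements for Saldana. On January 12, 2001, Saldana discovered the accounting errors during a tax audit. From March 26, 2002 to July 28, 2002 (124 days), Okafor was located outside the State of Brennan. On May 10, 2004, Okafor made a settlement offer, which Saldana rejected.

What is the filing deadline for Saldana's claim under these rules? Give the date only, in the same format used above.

The claim accrued on January 12, 2001 — the later of the July 13, 1998 act and the January 12, 2001 discovery.
Adding the 54 months base period to January 12, 2001 gives a deadline of July 12, 2005, before any tolling.
The period was tolled for 124 days by the defendant's absence from the jurisdiction (March 26, 2002 to July 28, 2002), pushing the deadline to November 13, 2005.
The other events in the timeline have no effect on the limitation period under the stated rules.

November 13, 2005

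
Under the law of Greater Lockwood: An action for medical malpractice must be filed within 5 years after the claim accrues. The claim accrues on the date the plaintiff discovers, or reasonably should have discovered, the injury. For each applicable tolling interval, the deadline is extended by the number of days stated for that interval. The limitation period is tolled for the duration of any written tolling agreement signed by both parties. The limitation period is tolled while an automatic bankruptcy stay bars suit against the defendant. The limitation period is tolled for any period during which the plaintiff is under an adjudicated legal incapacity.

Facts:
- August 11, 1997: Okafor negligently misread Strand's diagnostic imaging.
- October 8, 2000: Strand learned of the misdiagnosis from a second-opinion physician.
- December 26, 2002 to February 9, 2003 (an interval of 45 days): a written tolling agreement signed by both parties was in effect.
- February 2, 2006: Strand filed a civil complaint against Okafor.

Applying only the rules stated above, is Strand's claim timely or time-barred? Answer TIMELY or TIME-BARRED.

The claim did not accrue until Strand discovered the injury on October 8, 2000; the August 11, 1997 act date does not start the clock under the stated rule.
Adding the 5 years base period to October 8, 2000 gives a deadline of October 8, 2005, before any tolling.
The period was tolled for 45 days by the written tolling agreement (December 26, 2002 to February 9, 2003), pushing the deadline to November 22, 2005.
The February 2, 2006 filing falls after the November 22, 2005 deadline; the claim is time-barred.

TIME-BARRED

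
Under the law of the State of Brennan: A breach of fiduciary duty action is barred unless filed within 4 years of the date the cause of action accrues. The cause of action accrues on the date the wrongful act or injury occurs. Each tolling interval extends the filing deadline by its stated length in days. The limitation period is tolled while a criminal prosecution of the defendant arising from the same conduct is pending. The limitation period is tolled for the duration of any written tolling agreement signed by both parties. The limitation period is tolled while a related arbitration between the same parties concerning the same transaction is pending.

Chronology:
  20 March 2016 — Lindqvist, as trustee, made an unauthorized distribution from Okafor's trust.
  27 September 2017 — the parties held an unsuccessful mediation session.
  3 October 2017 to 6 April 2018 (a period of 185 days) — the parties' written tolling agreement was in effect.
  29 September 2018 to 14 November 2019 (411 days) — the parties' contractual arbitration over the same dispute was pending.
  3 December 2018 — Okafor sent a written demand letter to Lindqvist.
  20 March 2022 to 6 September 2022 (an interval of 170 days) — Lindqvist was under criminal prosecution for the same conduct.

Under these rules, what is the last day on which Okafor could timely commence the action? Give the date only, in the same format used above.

6 November 2021

The limitation period began to run on 20 March 2016.
The untolled deadline — 4 years after 20 March 2016 — is 20 March 2020.
Because the written tolling agreement ran from 3 October 2017 to 6 April 2018, the deadline is extended by 185 days to 21 September 2020.
The pending related arbitration from 29 September 2018 to 14 November 2019 tolled the period for 411 days, extending the deadline to 6 November 2021.
The pending criminal prosecution starting 20 March 2022 came too late — the period had run on 6 November 2021 — and so does not extend the deadline.
Nothing else in the chronology tolls or restarts the period.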